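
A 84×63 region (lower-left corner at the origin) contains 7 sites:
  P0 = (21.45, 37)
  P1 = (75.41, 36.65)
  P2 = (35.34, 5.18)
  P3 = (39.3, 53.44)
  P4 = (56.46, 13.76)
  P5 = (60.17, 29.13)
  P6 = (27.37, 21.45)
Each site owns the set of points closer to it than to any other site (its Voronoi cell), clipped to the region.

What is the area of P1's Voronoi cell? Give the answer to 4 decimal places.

1. box [0,84]×[0,63]: [(0, 0) (84, 0) (84, 63) (0, 63)]
2. ⊥bis P1·P0 via (48.43,36.825): [(48.1911, 0) (84, 0) (84, 63) (48.5998, 63)]  |A|=2243.086
3. ⊥bis P1·P2 via (55.375,20.915): [(48.3845, 29.8158) (71.8011, 0) (84, 0) (84, 63) (48.5998, 63)]  |A|=1891.1108
4. ⊥bis P1·P3 via (57.355,45.045): [(49.5713, 28.3047) (71.8011, 0) (84, 0) (84, 63) (65.7035, 63)]  |A|=1574.5479
5. ⊥bis P1·P4 via (65.935,25.205): [(53.0788, 35.8483) (84, 10.2495) (84, 63) (65.7035, 63)]  |A|=1063.9448
6. ⊥bis P1·P5 via (67.79,32.89): [(59.5077, 49.6748) (75.4821, 17.3012) (84, 10.2495) (84, 63) (65.7035, 63)]  |A|=849.4461
7. ⊥bis P1·P6 via (51.39,29.05): [(59.5077, 49.6748) (75.4821, 17.3012) (84, 10.2495) (84, 63) (65.7035, 63)]  |A|=849.4461
8. canonical 5-gon: [(59.5077, 49.6748) (75.4821, 17.3012) (84, 10.2495) (84, 63) (65.7035, 63)]
9. shoelace: 849.4461

Area of P1's cell: 849.4461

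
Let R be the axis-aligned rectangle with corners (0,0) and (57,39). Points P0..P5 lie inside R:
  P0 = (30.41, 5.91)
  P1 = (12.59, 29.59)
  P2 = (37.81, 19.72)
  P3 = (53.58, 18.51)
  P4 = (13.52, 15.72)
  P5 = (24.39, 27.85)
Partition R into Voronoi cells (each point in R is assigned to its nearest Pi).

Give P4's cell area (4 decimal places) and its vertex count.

1. box [0,57]×[0,39]: [(0, 0) (57, 0) (57, 39) (0, 39)]
2. ⊥bis P4·P0 via (21.965,10.815): [(0, 0) (15.6835, 0) (38.3353, 39) (0, 39)]  |A|=1053.3664
3. ⊥bis P4·P1 via (13.055,22.655): [(0, 21.7796) (0, 0) (15.6835, 0) (29.4816, 23.7564)]  |A|=507.3409
4. ⊥bis P4·P2 via (25.665,17.72): [(24.7235, 23.4374) (0, 21.7796) (0, 0) (15.6835, 0) (25.7336, 17.3034)]  |A|=492.5868
5. ⊥bis P4·P3 via (33.55,17.115): [(24.7235, 23.4374) (0, 21.7796) (0, 0) (15.6835, 0) (25.7336, 17.3034)]  |A|=492.5868
6. ⊥bis P4·P5 via (18.955,21.785): [(17.641, 22.9625) (0, 21.7796) (0, 0) (15.6835, 0) (25.1251, 16.2558)]  |A|=464.6644
7. canonical 5-gon: [(17.641, 22.9625) (0, 21.7796) (0, 0) (15.6835, 0) (25.1251, 16.2558)]
8. shoelace: 464.6644

Area of P4's cell: 464.6644 (5 vertices)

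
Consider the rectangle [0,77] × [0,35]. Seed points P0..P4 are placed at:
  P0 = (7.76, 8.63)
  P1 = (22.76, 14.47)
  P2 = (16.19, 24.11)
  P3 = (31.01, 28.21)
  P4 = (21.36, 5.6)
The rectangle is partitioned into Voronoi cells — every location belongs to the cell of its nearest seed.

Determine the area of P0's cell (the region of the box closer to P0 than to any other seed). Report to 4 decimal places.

1. box [0,77]×[0,35]: [(0, 0) (77, 0) (77, 35) (0, 35)]
2. ⊥bis P0·P1 via (15.26,11.55): [(0, 0) (19.7568, 0) (6.1301, 35) (0, 35)]  |A|=453.0213
3. ⊥bis P0·P2 via (11.975,16.37): [(0, 22.8913) (0, 0) (19.7568, 0) (13.7624, 15.3966)]  |A|=309.6133
4. ⊥bis P0·P3 via (19.385,18.42): [(0, 22.8913) (0, 0) (19.7568, 0) (13.7624, 15.3966)]  |A|=309.6133
5. ⊥bis P0·P4 via (14.56,7.115): [(0, 22.8913) (0, 0) (12.9748, 0) (15.4432, 11.0794) (13.7624, 15.3966)]  |A|=272.0433
6. canonical 5-gon: [(0, 22.8913) (0, 0) (12.9748, 0) (15.4432, 11.0794) (13.7624, 15.3966)]
7. shoelace: 272.0433

Area of P0's cell: 272.0433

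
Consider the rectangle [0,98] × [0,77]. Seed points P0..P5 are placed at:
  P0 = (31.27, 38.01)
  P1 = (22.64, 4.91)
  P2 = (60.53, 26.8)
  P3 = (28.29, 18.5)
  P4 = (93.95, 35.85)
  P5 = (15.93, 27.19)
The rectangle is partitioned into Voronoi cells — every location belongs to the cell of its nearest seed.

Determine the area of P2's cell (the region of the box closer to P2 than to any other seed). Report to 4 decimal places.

Area of P2's cell: 1864.2187

1. box [0,98]×[0,77]: [(0, 0) (98, 0) (98, 77) (0, 77)]
2. ⊥bis P2·P0 via (45.9,32.405): [(33.4851, 0) (98, 0) (98, 77) (62.9851, 77)]  |A|=3831.8975
3. ⊥bis P2·P1 via (41.585,15.855): [(40.3671, 17.9631) (50.7448, 0) (98, 0) (98, 77) (62.9851, 77)]  |A|=3676.878
4. ⊥bis P2·P3 via (44.41,22.65): [(43.5068, 26.1583) (49.8362, 1.5727) (50.7448, 0) (98, 0) (98, 77) (62.9851, 77)]  |A|=3612.3467
5. ⊥bis P2·P4 via (77.24,31.325): [(43.5068, 26.1583) (49.8362, 1.5727) (50.7448, 0) (85.7227, 0) (64.8714, 77) (62.9851, 77)]  |A|=1864.2187
6. ⊥bis P2·P5 via (38.23,26.995): [(43.5068, 26.1583) (49.8362, 1.5727) (50.7448, 0) (85.7227, 0) (64.8714, 77) (62.9851, 77)]  |A|=1864.2187
7. canonical 6-gon: [(43.5068, 26.1583) (49.8362, 1.5727) (50.7448, 0) (85.7227, 0) (64.8714, 77) (62.9851, 77)]
8. shoelace: 1864.2187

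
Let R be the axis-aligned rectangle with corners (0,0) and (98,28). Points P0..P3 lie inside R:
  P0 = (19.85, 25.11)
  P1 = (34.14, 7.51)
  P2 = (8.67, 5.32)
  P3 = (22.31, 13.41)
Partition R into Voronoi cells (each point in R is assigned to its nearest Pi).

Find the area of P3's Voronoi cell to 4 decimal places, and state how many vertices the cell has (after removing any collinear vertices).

1. box [0,98]×[0,28]: [(0, 0) (98, 0) (98, 28) (0, 28)]
2. ⊥bis P3·P0 via (21.08,19.26): [(0, 14.8278) (0, 0) (98, 0) (98, 28) (62.6483, 28)]  |A|=2331.3919
3. ⊥bis P3·P1 via (28.225,10.46): [(33.965, 21.9692) (0, 14.8278) (0, 0) (23.0083, 0)]  |A|=504.5489
4. ⊥bis P3·P2 via (15.49,9.365): [(33.965, 21.9692) (10.8917, 17.1178) (21.0445, 0) (23.0083, 0)]  |A|=243.6808
5. canonical 4-gon: [(33.965, 21.9692) (10.8917, 17.1178) (21.0445, 0) (23.0083, 0)]
6. shoelace: 243.6808

Area of P3's cell: 243.6808 (4 vertices)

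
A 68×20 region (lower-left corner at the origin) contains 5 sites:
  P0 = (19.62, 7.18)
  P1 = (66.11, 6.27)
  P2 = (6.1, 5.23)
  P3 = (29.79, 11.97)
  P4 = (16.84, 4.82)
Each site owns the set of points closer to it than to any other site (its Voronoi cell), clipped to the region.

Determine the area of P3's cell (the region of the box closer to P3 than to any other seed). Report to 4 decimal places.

1. box [0,68]×[0,20]: [(0, 0) (68, 0) (68, 20) (0, 20)]
2. ⊥bis P3·P0 via (24.705,9.575): [(29.2148, 0) (68, 0) (68, 20) (19.7949, 20)]  |A|=869.9034
3. ⊥bis P3·P1 via (47.95,9.12): [(29.2148, 0) (46.5187, 0) (49.6575, 20) (19.7949, 20)]  |A|=471.6656
4. ⊥bis P3·P2 via (17.945,8.6): [(29.2148, 0) (46.5187, 0) (49.6575, 20) (19.7949, 20)]  |A|=471.6656
5. ⊥bis P3·P4 via (23.315,8.395): [(29.2148, 0) (46.5187, 0) (49.6575, 20) (19.7949, 20)]  |A|=471.6656
6. canonical 4-gon: [(29.2148, 0) (46.5187, 0) (49.6575, 20) (19.7949, 20)]
7. shoelace: 471.6656

Area of P3's cell: 471.6656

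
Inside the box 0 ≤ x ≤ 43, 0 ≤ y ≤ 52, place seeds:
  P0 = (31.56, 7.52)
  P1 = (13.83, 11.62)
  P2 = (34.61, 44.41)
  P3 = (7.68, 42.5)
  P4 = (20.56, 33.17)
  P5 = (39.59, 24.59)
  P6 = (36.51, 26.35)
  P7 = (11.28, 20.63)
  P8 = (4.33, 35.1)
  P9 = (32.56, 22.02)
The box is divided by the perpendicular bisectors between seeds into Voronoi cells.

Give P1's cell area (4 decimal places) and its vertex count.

1. box [0,43]×[0,52]: [(0, 0) (43, 0) (43, 52) (0, 52)]
2. ⊥bis P1·P0 via (22.695,9.57): [(0, 0) (20.482, 0) (32.5068, 52) (0, 52)]  |A|=1377.7077
3. ⊥bis P1·P2 via (24.22,28.015): [(0, 43.3639) (0, 0) (20.482, 0) (26.6101, 26.5003)]  |A|=848.3485
4. ⊥bis P1·P3 via (10.755,27.06): [(22.1469, 29.3288) (0, 24.9181) (0, 0) (20.482, 0) (26.6101, 26.5003)]  |A|=644.089
5. ⊥bis P1·P4 via (17.195,22.395): [(5.5663, 26.0266) (0, 24.9181) (0, 0) (20.482, 0) (25.0905, 19.9292)]  |A|=544.4906
6. ⊥bis P1·P5 via (26.71,18.105): [(5.5663, 26.0266) (0, 24.9181) (0, 0) (20.482, 0) (25.0905, 19.9292)]  |A|=544.4906
7. ⊥bis P1·P6 via (25.17,18.985): [(24.4209, 20.1384) (5.5663, 26.0266) (0, 24.9181) (0, 0) (20.482, 0) (24.9504, 19.3231)]  |A|=544.273
8. ⊥bis P1·P7 via (12.555,16.125): [(24.7803, 19.585) (0, 12.5717) (0, 0) (20.482, 0) (24.9504, 19.3231)]  |A|=358.5631
9. ⊥bis P1·P8 via (9.08,23.36): [(24.7803, 19.585) (0, 12.5717) (0, 0) (20.482, 0) (24.9504, 19.3231)]  |A|=358.5631
10. ⊥bis P1·P9 via (23.195,16.82): [(22.0835, 18.8217) (0, 12.5717) (0, 0) (20.482, 0) (24.0256, 15.3241)]  |A|=352.6446
11. canonical 5-gon: [(22.0835, 18.8217) (0, 12.5717) (0, 0) (20.482, 0) (24.0256, 15.3241)]
12. shoelace: 352.6446

Area of P1's cell: 352.6446 (5 vertices)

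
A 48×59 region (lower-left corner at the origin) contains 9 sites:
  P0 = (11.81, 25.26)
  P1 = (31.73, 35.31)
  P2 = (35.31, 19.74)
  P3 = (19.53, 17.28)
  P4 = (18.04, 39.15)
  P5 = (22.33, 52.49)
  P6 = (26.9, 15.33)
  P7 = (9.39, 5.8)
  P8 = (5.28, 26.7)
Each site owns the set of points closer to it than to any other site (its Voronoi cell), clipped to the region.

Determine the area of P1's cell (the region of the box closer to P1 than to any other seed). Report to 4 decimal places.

Area of P1's cell: 488.7991

1. box [0,48]×[0,59]: [(0, 0) (48, 0) (48, 59) (0, 59)]
2. ⊥bis P1·P0 via (21.77,30.285): [(37.0493, 0) (48, 0) (48, 59) (7.2828, 59)]  |A|=1524.2032
3. ⊥bis P1·P2 via (33.52,27.525): [(24.2391, 25.391) (48, 30.8544) (48, 59) (7.2828, 59)]  |A|=1018.6147
4. ⊥bis P1·P3 via (25.63,26.295): [(22.8257, 28.1925) (26.2743, 25.859) (48, 30.8544) (48, 59) (7.2828, 59)]  |A|=1015.4331
5. ⊥bis P1·P4 via (24.885,37.23): [(22.52, 28.7985) (22.8257, 28.1925) (26.2743, 25.859) (48, 30.8544) (48, 59) (30.9914, 59)]  |A|=657.4143
6. ⊥bis P1·P5 via (27.03,43.9): [(26.7062, 43.7228) (22.52, 28.7985) (22.8257, 28.1925) (26.2743, 25.859) (48, 30.8544) (48, 55.3737)]  |A|=488.884
7. ⊥bis P1·P6 via (29.315,25.32): [(26.7062, 43.7228) (22.52, 28.7985) (22.8257, 28.1925) (25.8236, 26.164) (26.69, 25.9546) (48, 30.8544) (48, 55.3737)]  |A|=488.7991
8. ⊥bis P1·P7 via (20.56,20.555): [(26.7062, 43.7228) (22.52, 28.7985) (22.8257, 28.1925) (25.8236, 26.164) (26.69, 25.9546) (48, 30.8544) (48, 55.3737)]  |A|=488.7991
9. ⊥bis P1·P8 via (18.505,31.005): [(26.7062, 43.7228) (22.52, 28.7985) (22.8257, 28.1925) (25.8236, 26.164) (26.69, 25.9546) (48, 30.8544) (48, 55.3737)]  |A|=488.7991
10. canonical 7-gon: [(26.7062, 43.7228) (22.52, 28.7985) (22.8257, 28.1925) (25.8236, 26.164) (26.69, 25.9546) (48, 30.8544) (48, 55.3737)]
11. shoelace: 488.7991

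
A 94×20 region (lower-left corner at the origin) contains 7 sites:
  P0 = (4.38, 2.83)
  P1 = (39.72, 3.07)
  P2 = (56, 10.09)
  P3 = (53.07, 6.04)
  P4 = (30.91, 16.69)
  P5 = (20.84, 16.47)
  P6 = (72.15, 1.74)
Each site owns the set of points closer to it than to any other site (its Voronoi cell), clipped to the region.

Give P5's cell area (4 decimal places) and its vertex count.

Area of P5's cell: 268.2620 (5 vertices)

1. box [0,94]×[0,20]: [(0, 0) (94, 0) (94, 20) (0, 20)]
2. ⊥bis P5·P0 via (12.61,9.65): [(20.6067, 0) (94, 0) (94, 20) (4.0332, 20)]  |A|=1633.6007
3. ⊥bis P5·P1 via (30.28,9.77): [(20.6067, 0) (23.3458, 0) (37.5407, 20) (4.0332, 20)]  |A|=362.4656
4. ⊥bis P5·P2 via (38.42,13.28): [(20.6067, 0) (23.3458, 0) (37.5407, 20) (4.0332, 20)]  |A|=362.4656
5. ⊥bis P5·P3 via (36.955,11.255): [(20.6067, 0) (23.3458, 0) (37.5407, 20) (4.0332, 20)]  |A|=362.4656
6. ⊥bis P5·P4 via (25.875,16.58): [(20.6067, 0) (23.3458, 0) (26.1509, 3.9523) (25.8003, 20) (4.0332, 20)]  |A|=268.262
7. ⊥bis P5·P6 via (46.495,9.105): [(20.6067, 0) (23.3458, 0) (26.1509, 3.9523) (25.8003, 20) (4.0332, 20)]  |A|=268.262
8. canonical 5-gon: [(20.6067, 0) (23.3458, 0) (26.1509, 3.9523) (25.8003, 20) (4.0332, 20)]
9. shoelace: 268.262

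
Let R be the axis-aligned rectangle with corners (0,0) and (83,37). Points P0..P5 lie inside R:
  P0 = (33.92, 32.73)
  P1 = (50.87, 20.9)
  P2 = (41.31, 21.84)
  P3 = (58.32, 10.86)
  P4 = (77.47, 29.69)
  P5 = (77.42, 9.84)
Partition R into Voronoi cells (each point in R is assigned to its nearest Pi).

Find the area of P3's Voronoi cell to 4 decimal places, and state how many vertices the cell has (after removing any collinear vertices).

1. box [0,83]×[0,37]: [(0, 0) (83, 0) (83, 37) (0, 37)]
2. ⊥bis P3·P0 via (46.12,21.795): [(26.5849, 0) (83, 0) (83, 37) (59.7484, 37)]  |A|=1473.8338
3. ⊥bis P3·P1 via (54.595,15.88): [(33.1943, 0) (83, 0) (83, 36.9574)]  |A|=920.3449
4. ⊥bis P3·P2 via (49.815,16.35): [(44.8383, 8.6402) (39.261, 0) (83, 0) (83, 36.9574)]  |A|=894.1359
5. ⊥bis P3·P4 via (67.895,20.275): [(64.783, 23.4398) (44.8383, 8.6402) (39.261, 0) (83, 0) (83, 4.9133)]  |A|=602.2627
6. ⊥bis P3·P5 via (67.87,10.35): [(68.374, 19.7878) (64.783, 23.4398) (44.8383, 8.6402) (39.261, 0) (67.3173, 0)]  |A|=411.1681
7. canonical 5-gon: [(68.374, 19.7878) (64.783, 23.4398) (44.8383, 8.6402) (39.261, 0) (67.3173, 0)]
8. shoelace: 411.1681

Area of P3's cell: 411.1681 (5 vertices)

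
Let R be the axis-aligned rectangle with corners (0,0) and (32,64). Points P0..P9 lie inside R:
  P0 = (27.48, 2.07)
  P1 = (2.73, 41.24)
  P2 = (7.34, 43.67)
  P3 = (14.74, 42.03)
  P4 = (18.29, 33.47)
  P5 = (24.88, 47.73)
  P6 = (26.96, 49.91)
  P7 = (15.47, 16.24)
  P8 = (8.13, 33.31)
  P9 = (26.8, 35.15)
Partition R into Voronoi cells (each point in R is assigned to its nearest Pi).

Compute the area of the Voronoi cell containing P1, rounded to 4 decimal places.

Area of P1's cell: 65.8728

1. box [0,32]×[0,64]: [(0, 0) (32, 0) (32, 64) (0, 64)]
2. ⊥bis P1·P0 via (15.105,21.655): [(0, 12.1107) (32, 32.3303) (32, 64) (0, 64)]  |A|=1336.9435
3. ⊥bis P1·P2 via (5.035,42.455): [(0, 52.007) (0, 12.1107) (15.7756, 22.0787)]  |A|=314.6943
4. ⊥bis P1·P3 via (8.735,41.635): [(9.2009, 34.5517) (0, 52.007) (0, 12.1107) (10.251, 18.5879)]  |A|=268.7645
5. ⊥bis P1·P4 via (10.51,37.355): [(9.1543, 34.6402) (0, 52.007) (0, 16.3079)]  |A|=163.4003
6. ⊥bis P1·P5 via (13.805,44.485): [(9.1543, 34.6402) (0, 52.007) (0, 16.3079)]  |A|=163.4003
7. ⊥bis P1·P6 via (14.845,45.575): [(9.1543, 34.6402) (0, 52.007) (0, 16.3079)]  |A|=163.4003
8. ⊥bis P1·P7 via (9.1,28.74): [(5.2209, 26.7632) (9.1543, 34.6402) (0, 52.007) (0, 24.1026)]  |A|=143.0526
9. ⊥bis P1·P8 via (5.43,37.275): [(7.1486, 38.4453) (0, 52.007) (0, 33.5774)]  |A|=65.8728
10. ⊥bis P1·P9 via (14.765,38.195): [(7.1486, 38.4453) (0, 52.007) (0, 33.5774)]  |A|=65.8728
11. canonical 3-gon: [(7.1486, 38.4453) (0, 52.007) (0, 33.5774)]
12. shoelace: 65.8728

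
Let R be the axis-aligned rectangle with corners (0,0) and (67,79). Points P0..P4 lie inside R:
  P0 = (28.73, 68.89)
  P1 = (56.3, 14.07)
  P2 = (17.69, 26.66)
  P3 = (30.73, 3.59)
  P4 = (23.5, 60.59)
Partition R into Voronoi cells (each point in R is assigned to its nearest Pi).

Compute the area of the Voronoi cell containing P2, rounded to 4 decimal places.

Area of P2's cell: 1250.8988

1. box [0,67]×[0,79]: [(0, 0) (67, 0) (67, 79) (0, 79)]
2. ⊥bis P2·P0 via (23.21,47.775): [(0, 53.8427) (0, 0) (67, 0) (67, 36.3272)]  |A|=3020.6904
3. ⊥bis P2·P1 via (36.995,20.365): [(44.148, 42.3013) (0, 53.8427) (0, 0) (30.3544, 0)]  |A|=1830.5375
4. ⊥bis P2·P3 via (24.21,15.125): [(37.7891, 22.8004) (44.148, 42.3013) (0, 53.8427) (0, 1.4406)]  |A|=1457.2713
5. ⊥bis P2·P4 via (20.595,43.625): [(37.7891, 22.8004) (43.3113, 39.7352) (0, 47.1516) (0, 1.4406)]  |A|=1250.8988
6. canonical 4-gon: [(37.7891, 22.8004) (43.3113, 39.7352) (0, 47.1516) (0, 1.4406)]
7. shoelace: 1250.8988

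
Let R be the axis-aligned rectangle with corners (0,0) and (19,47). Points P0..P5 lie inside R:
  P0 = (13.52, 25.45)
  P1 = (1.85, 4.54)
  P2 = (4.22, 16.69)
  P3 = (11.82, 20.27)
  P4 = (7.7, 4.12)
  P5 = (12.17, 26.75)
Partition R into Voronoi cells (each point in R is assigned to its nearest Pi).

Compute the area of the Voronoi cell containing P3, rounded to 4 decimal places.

1. box [0,19]×[0,47]: [(0, 0) (19, 0) (19, 47) (0, 47)]
2. ⊥bis P3·P0 via (12.67,22.86): [(0, 27.0181) (0, 0) (19, 0) (19, 20.7826)]  |A|=454.1066
3. ⊥bis P3·P1 via (6.835,12.405): [(0, 27.0181) (0, 16.7372) (19, 4.6946) (19, 20.7826)]  |A|=250.5051
4. ⊥bis P3·P2 via (8.02,18.48): [(4.7292, 25.4661) (12.6041, 8.7484) (19, 4.6946) (19, 20.7826)]  |A|=152.2949
5. ⊥bis P3·P4 via (9.76,12.195): [(4.7292, 25.4661) (11.1473, 11.8411) (19, 9.8378) (19, 20.7826)]  |A|=125.1633
6. ⊥bis P3·P5 via (11.995,23.51): [(10.4322, 23.5944) (5.485, 23.8616) (11.1473, 11.8411) (19, 9.8378) (19, 20.7826)]  |A|=121.2955
7. canonical 5-gon: [(10.4322, 23.5944) (5.485, 23.8616) (11.1473, 11.8411) (19, 9.8378) (19, 20.7826)]
8. shoelace: 121.2955

Area of P3's cell: 121.2955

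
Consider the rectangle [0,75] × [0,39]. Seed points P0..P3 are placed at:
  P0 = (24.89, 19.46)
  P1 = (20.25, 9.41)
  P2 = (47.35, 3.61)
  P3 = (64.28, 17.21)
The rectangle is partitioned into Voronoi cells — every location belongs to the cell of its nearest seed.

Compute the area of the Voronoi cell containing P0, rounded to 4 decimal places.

1. box [0,75]×[0,39]: [(0, 0) (75, 0) (75, 39) (0, 39)]
2. ⊥bis P0·P1 via (22.57,14.435): [(0, 24.8554) (53.8355, 0) (75, 0) (75, 39) (0, 39)]  |A|=2255.9496
3. ⊥bis P0·P2 via (36.12,11.535): [(0, 24.8554) (34.3337, 9.0038) (55.502, 39) (0, 39)]  |A|=1075.244
4. ⊥bis P0·P3 via (44.585,18.335): [(0, 24.8554) (34.3337, 9.0038) (44.9079, 23.9877) (45.7654, 39) (0, 39)]  |A|=1002.1598
5. canonical 5-gon: [(0, 24.8554) (34.3337, 9.0038) (44.9079, 23.9877) (45.7654, 39) (0, 39)]
6. shoelace: 1002.1598

Area of P0's cell: 1002.1598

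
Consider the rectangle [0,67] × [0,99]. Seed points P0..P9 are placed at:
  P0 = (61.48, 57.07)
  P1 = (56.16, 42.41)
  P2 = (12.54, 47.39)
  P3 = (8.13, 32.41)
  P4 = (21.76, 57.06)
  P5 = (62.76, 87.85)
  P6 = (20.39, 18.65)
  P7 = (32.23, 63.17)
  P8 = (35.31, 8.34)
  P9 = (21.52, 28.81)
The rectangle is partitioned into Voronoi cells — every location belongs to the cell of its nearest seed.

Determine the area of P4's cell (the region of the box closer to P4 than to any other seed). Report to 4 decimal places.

1. box [0,67]×[0,99]: [(0, 0) (67, 0) (67, 99) (0, 99)]
2. ⊥bis P4·P0 via (41.62,57.065): [(0, 0) (41.6344, 0) (41.6094, 99) (0, 99)]  |A|=4120.5686
3. ⊥bis P4·P1 via (38.96,49.735): [(0, 0) (17.7793, 0) (41.6203, 55.9816) (41.6094, 99) (0, 99)]  |A|=3452.8442
4. ⊥bis P4·P2 via (17.15,52.225): [(0, 68.5769) (33.4157, 36.7163) (41.6203, 55.9816) (41.6094, 99) (0, 99)]  |A|=1980.6784
5. ⊥bis P4·P3 via (14.945,44.735): [(0, 68.5769) (33.4157, 36.7163) (41.6203, 55.9816) (41.6094, 99) (0, 99)]  |A|=1980.6784
6. ⊥bis P4·P5 via (42.26,72.455): [(0, 68.5769) (33.4157, 36.7163) (41.6203, 55.9816) (41.6159, 73.3127) (22.3254, 99) (0, 99)]  |A|=1733
7. ⊥bis P4·P6 via (21.075,37.855): [(0, 68.5769) (32.6545, 37.442) (33.7087, 37.4044) (41.6203, 55.9816) (41.6159, 73.3127) (22.3254, 99) (0, 99)]  |A|=1732.6318
8. ⊥bis P4·P7 via (26.995,60.115): [(0, 68.5769) (32.6545, 37.442) (33.7087, 37.4044) (36.4677, 43.8827) (4.3028, 99) (0, 99)]  |A|=841.297
9. ⊥bis P4·P8 via (28.535,32.7): [(0, 68.5769) (32.6545, 37.442) (33.7087, 37.4044) (36.4677, 43.8827) (4.3028, 99) (0, 99)]  |A|=841.297
10. ⊥bis P4·P9 via (21.64,42.935): [(0, 68.5769) (26.9406, 42.89) (36.0121, 42.8129) (36.4677, 43.8827) (4.3028, 99) (0, 99)]  |A|=813.9125
11. canonical 6-gon: [(0, 68.5769) (26.9406, 42.89) (36.0121, 42.8129) (36.4677, 43.8827) (4.3028, 99) (0, 99)]
12. shoelace: 813.9125

Area of P4's cell: 813.9125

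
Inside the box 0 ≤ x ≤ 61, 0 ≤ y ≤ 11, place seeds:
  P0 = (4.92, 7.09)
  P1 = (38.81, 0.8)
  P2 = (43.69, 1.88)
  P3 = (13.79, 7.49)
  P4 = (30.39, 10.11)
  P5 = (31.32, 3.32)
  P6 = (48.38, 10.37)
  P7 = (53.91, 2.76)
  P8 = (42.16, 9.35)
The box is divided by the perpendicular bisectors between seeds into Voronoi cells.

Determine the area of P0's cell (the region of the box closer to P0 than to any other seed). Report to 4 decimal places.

Area of P0's cell: 103.7929

1. box [0,61]×[0,11]: [(0, 0) (61, 0) (61, 11) (0, 11)]
2. ⊥bis P0·P1 via (21.865,3.945): [(0, 0) (21.1328, 0) (23.1744, 11) (0, 11)]  |A|=243.6897
3. ⊥bis P0·P2 via (24.305,4.485): [(0, 0) (21.1328, 0) (23.1744, 11) (0, 11)]  |A|=243.6897
4. ⊥bis P0·P3 via (9.355,7.29): [(0, 0) (9.6837, 0) (9.1877, 11) (0, 11)]  |A|=103.7929
5. ⊥bis P0·P4 via (17.655,8.6): [(0, 0) (9.6837, 0) (9.1877, 11) (0, 11)]  |A|=103.7929
6. ⊥bis P0·P5 via (18.12,5.205): [(0, 0) (9.6837, 0) (9.1877, 11) (0, 11)]  |A|=103.7929
7. ⊥bis P0·P6 via (26.65,8.73): [(0, 0) (9.6837, 0) (9.1877, 11) (0, 11)]  |A|=103.7929
8. ⊥bis P0·P7 via (29.415,4.925): [(0, 0) (9.6837, 0) (9.1877, 11) (0, 11)]  |A|=103.7929
9. ⊥bis P0·P8 via (23.54,8.22): [(0, 0) (9.6837, 0) (9.1877, 11) (0, 11)]  |A|=103.7929
10. canonical 4-gon: [(0, 0) (9.6837, 0) (9.1877, 11) (0, 11)]
11. shoelace: 103.7929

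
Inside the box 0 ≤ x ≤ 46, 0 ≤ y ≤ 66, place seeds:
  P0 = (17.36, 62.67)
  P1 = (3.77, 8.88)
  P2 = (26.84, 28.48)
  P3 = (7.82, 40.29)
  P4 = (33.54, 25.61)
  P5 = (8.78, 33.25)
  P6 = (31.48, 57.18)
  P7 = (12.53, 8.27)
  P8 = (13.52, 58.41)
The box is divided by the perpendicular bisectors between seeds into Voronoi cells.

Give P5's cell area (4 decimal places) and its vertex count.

Area of P5's cell: 272.8314 (5 vertices)

1. box [0,46]×[0,66]: [(0, 0) (46, 0) (46, 66) (0, 66)]
2. ⊥bis P5·P0 via (13.07,47.96): [(0, 51.7717) (0, 0) (46, 0) (46, 38.3563)]  |A|=2072.9454
3. ⊥bis P5·P1 via (6.275,21.065): [(0, 51.7717) (0, 22.355) (46, 12.8983) (46, 38.3563)]  |A|=1262.1189
4. ⊥bis P5·P2 via (17.81,30.865): [(21.6632, 45.4539) (0, 51.7717) (0, 22.355) (14.7609, 19.3205)]  |A|=521.9787
5. ⊥bis P5·P3 via (8.3,36.77): [(19.7832, 38.3359) (0, 35.6382) (0, 22.355) (14.7609, 19.3205)]  |A|=279.3541
6. ⊥bis P5·P4 via (21.16,29.43): [(19.7832, 38.3359) (0, 35.6382) (0, 22.355) (14.7609, 19.3205)]  |A|=279.3541
7. ⊥bis P5·P6 via (20.13,45.215): [(19.7832, 38.3359) (0, 35.6382) (0, 22.355) (14.7609, 19.3205)]  |A|=279.3541
8. ⊥bis P5·P7 via (10.655,20.76): [(15.3263, 21.4613) (19.7832, 38.3359) (0, 35.6382) (0, 22.355) (8.981, 20.5087)]  |A|=272.8314
9. ⊥bis P5·P8 via (11.15,45.83): [(15.3263, 21.4613) (19.7832, 38.3359) (0, 35.6382) (0, 22.355) (8.981, 20.5087)]  |A|=272.8314
10. canonical 5-gon: [(15.3263, 21.4613) (19.7832, 38.3359) (0, 35.6382) (0, 22.355) (8.981, 20.5087)]
11. shoelace: 272.8314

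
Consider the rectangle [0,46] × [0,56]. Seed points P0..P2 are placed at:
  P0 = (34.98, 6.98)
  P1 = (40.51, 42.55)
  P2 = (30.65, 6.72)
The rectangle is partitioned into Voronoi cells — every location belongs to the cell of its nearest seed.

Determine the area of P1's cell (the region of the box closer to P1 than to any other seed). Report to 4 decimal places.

Area of P1's cell: 1271.2735

1. box [0,46]×[0,56]: [(0, 0) (46, 0) (46, 56) (0, 56)]
2. ⊥bis P1·P0 via (37.745,24.765): [(0, 30.6331) (46, 23.4816) (46, 56) (0, 56)]  |A|=1331.3607
3. ⊥bis P1·P2 via (35.58,24.635): [(0, 34.4262) (31.6827, 25.7075) (46, 23.4816) (46, 56) (0, 56)]  |A|=1271.2735
4. canonical 5-gon: [(0, 34.4262) (31.6827, 25.7075) (46, 23.4816) (46, 56) (0, 56)]
5. shoelace: 1271.2735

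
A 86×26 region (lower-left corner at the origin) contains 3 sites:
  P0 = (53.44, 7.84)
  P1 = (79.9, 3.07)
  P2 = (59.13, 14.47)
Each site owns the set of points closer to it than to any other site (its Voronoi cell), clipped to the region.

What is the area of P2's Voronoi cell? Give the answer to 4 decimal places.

1. box [0,86]×[0,26]: [(0, 0) (86, 0) (86, 26) (0, 26)]
2. ⊥bis P2·P0 via (56.285,11.155): [(69.2828, 0) (86, 0) (86, 26) (38.9876, 26)]  |A|=828.4847
3. ⊥bis P2·P1 via (69.515,8.77): [(66.1685, 2.6728) (78.972, 26) (38.9876, 26)]  |A|=466.362
4. canonical 3-gon: [(66.1685, 2.6728) (78.972, 26) (38.9876, 26)]
5. shoelace: 466.362

Area of P2's cell: 466.3620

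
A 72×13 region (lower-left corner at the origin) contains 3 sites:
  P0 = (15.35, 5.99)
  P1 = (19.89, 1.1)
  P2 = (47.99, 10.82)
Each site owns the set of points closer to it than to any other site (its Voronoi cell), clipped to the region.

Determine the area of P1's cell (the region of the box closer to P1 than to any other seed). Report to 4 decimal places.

1. box [0,72]×[0,13]: [(0, 0) (72, 0) (72, 13) (0, 13)]
2. ⊥bis P1·P0 via (17.62,3.545): [(13.8017, 0) (72, 0) (72, 13) (27.8039, 13)]  |A|=665.5635
3. ⊥bis P1·P2 via (33.94,5.96): [(13.8017, 0) (36.0016, 0) (31.5048, 13) (27.8039, 13)]  |A|=168.3552
4. canonical 4-gon: [(13.8017, 0) (36.0016, 0) (31.5048, 13) (27.8039, 13)]
5. shoelace: 168.3552

Area of P1's cell: 168.3552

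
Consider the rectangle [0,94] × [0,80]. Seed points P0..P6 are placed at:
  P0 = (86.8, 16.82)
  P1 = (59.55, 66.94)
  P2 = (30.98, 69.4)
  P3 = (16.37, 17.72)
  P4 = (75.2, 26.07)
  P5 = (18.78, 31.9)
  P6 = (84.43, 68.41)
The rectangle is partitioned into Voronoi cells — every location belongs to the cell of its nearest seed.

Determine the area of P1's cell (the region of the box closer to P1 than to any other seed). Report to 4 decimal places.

Area of P1's cell: 1005.2452

1. box [0,94]×[0,80]: [(0, 0) (94, 0) (94, 80) (0, 80)]
2. ⊥bis P1·P0 via (73.175,41.88): [(0, 2.0951) (94, 53.2025) (94, 80) (0, 80)]  |A|=4921.0147
3. ⊥bis P1·P2 via (45.265,68.17): [(41.5194, 24.669) (94, 53.2025) (94, 80) (46.2836, 80)]  |A|=2023.2739
4. ⊥bis P1·P3 via (37.96,42.33): [(42.6833, 38.1863) (51.7506, 30.2317) (94, 53.2025) (94, 80) (46.2836, 80)]  |A|=1957.3614
5. ⊥bis P1·P4 via (67.375,46.505): [(42.6833, 38.1863) (43.585, 37.3953) (94, 56.7003) (94, 80) (46.2836, 80)]  |A|=1624.075
6. ⊥bis P1·P5 via (39.165,49.42): [(43.2421, 44.6762) (48.0351, 39.0994) (94, 56.7003) (94, 80) (46.2836, 80)]  |A|=1604.4352
7. ⊥bis P1·P6 via (71.99,67.675): [(43.2421, 44.6762) (48.0351, 39.0994) (73.111, 48.7014) (71.2618, 80) (46.2836, 80)]  |A|=1005.2452
8. canonical 5-gon: [(43.2421, 44.6762) (48.0351, 39.0994) (73.111, 48.7014) (71.2618, 80) (46.2836, 80)]
9. shoelace: 1005.2452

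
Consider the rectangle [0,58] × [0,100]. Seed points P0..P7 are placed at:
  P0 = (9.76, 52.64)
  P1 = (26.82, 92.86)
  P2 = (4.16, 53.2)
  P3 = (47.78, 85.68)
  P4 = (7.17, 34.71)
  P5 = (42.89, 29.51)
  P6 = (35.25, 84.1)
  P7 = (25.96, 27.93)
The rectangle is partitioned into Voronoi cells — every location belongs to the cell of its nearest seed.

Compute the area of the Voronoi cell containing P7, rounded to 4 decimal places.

Area of P7's cell: 986.6760

1. box [0,58]×[0,100]: [(0, 0) (58, 0) (58, 100) (0, 100)]
2. ⊥bis P7·P0 via (17.86,40.285): [(0, 28.5759) (0, 0) (58, 0) (58, 66.601)]  |A|=2760.1295
3. ⊥bis P7·P1 via (26.39,60.395): [(48.0954, 60.1075) (0, 28.5759) (0, 0) (58, 0) (58, 59.9763)]  |A|=2727.3224
4. ⊥bis P7·P2 via (15.06,40.565): [(48.0954, 60.1075) (4.8431, 31.7511) (0, 27.573) (0, 0) (58, 0) (58, 59.9763)]  |A|=2724.8938
5. ⊥bis P7·P3 via (36.87,56.805): [(40.7957, 55.3217) (4.8431, 31.7511) (0, 27.573) (0, 0) (58, 0) (58, 48.8213)]  |A|=2604.7575
6. ⊥bis P7·P4 via (16.565,31.32): [(40.7957, 55.3217) (20.4009, 41.9508) (5.2638, 0) (58, 0) (58, 48.8213)]  |A|=2205.2883
7. ⊥bis P7·P5 via (34.425,28.72): [(32.4528, 49.8521) (20.4009, 41.9508) (5.2638, 0) (37.1053, 0)]  |A|=986.676
8. ⊥bis P7·P6 via (30.605,56.015): [(32.4528, 49.8521) (20.4009, 41.9508) (5.2638, 0) (37.1053, 0)]  |A|=986.676
9. canonical 4-gon: [(32.4528, 49.8521) (20.4009, 41.9508) (5.2638, 0) (37.1053, 0)]
10. shoelace: 986.676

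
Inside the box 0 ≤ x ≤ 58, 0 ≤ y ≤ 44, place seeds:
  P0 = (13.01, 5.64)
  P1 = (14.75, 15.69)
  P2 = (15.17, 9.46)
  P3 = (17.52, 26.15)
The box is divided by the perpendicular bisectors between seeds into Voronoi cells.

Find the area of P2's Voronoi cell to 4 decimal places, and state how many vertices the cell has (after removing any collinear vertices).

1. box [0,58]×[0,44]: [(0, 0) (58, 0) (58, 44) (0, 44)]
2. ⊥bis P2·P0 via (14.09,7.55): [(0, 15.5171) (27.4423, 0) (58, 0) (58, 44) (0, 44)]  |A|=2339.0871
3. ⊥bis P2·P1 via (14.96,12.575): [(6.2425, 11.9873) (27.4423, 0) (58, 0) (58, 15.4766)]  |A|=583.6662
4. ⊥bis P2·P3 via (16.345,17.805): [(41.0144, 14.3315) (6.2425, 11.9873) (27.4423, 0) (58, 0) (58, 11.9399)]  |A|=553.6296
5. canonical 5-gon: [(41.0144, 14.3315) (6.2425, 11.9873) (27.4423, 0) (58, 0) (58, 11.9399)]
6. shoelace: 553.6296

Area of P2's cell: 553.6296 (5 vertices)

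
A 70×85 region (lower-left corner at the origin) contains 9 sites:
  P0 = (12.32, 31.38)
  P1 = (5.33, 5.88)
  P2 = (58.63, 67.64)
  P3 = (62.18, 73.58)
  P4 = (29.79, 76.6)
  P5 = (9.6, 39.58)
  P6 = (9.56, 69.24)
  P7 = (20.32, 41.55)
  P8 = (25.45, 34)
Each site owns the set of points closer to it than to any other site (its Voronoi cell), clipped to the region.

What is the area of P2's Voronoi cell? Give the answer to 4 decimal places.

Area of P2's cell: 998.5180

1. box [0,70]×[0,85]: [(0, 0) (70, 0) (70, 85) (0, 85)]
2. ⊥bis P2·P0 via (35.475,49.51): [(70, 5.4159) (70, 85) (7.6869, 85)]  |A|=2479.567
3. ⊥bis P2·P1 via (31.98,36.76): [(70, 5.4159) (70, 85) (7.6869, 85)]  |A|=2479.567
4. ⊥bis P2·P3 via (60.405,70.61): [(70, 5.4159) (70, 64.8756) (36.3271, 85) (7.6869, 85)]  |A|=2140.7436
5. ⊥bis P2·P4 via (44.21,72.12): [(36.6996, 47.946) (70, 5.4159) (70, 64.8756) (46.3505, 79.0096)]  |A|=1425.5387
6. ⊥bis P2·P5 via (34.115,53.61): [(36.9308, 48.6899) (39.141, 44.8279) (70, 5.4159) (70, 64.8756) (46.3505, 79.0096)]  |A|=1424.2702
7. ⊥bis P2·P6 via (34.095,68.44): [(36.9308, 48.6899) (39.141, 44.8279) (70, 5.4159) (70, 64.8756) (46.3505, 79.0096)]  |A|=1424.2702
8. ⊥bis P2·P7 via (39.475,54.595): [(38.9877, 55.3106) (70, 9.7727) (70, 64.8756) (46.3505, 79.0096)]  |A|=1186.7026
9. ⊥bis P2·P8 via (42.04,50.82): [(38.9877, 55.3106) (42.0579, 50.8024) (70, 23.2423) (70, 64.8756) (46.3505, 79.0096)]  |A|=998.518
10. canonical 5-gon: [(38.9877, 55.3106) (42.0579, 50.8024) (70, 23.2423) (70, 64.8756) (46.3505, 79.0096)]
11. shoelace: 998.518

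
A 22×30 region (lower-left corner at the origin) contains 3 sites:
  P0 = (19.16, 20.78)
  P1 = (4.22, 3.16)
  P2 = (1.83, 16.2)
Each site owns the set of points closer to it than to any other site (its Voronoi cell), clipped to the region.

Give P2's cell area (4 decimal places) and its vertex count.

1. box [0,22]×[0,30]: [(0, 0) (22, 0) (22, 30) (0, 30)]
2. ⊥bis P2·P0 via (10.495,18.49): [(0, 0) (15.3816, 0) (7.4531, 30) (0, 30)]  |A|=342.5203
3. ⊥bis P2·P1 via (3.025,9.68): [(0, 9.1256) (12.3706, 11.3929) (7.4531, 30) (0, 30)]  |A|=198.4555
4. canonical 4-gon: [(0, 9.1256) (12.3706, 11.3929) (7.4531, 30) (0, 30)]
5. shoelace: 198.4555

Area of P2's cell: 198.4555 (4 vertices)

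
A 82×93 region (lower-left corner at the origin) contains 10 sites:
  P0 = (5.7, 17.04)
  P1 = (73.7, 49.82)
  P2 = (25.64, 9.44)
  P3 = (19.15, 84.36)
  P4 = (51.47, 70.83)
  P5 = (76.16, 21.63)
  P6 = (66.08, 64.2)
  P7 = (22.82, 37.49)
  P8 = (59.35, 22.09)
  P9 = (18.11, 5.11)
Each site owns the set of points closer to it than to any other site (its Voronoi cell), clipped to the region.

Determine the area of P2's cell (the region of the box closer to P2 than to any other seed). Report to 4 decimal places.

1. box [0,82]×[0,93]: [(0, 0) (82, 0) (82, 93) (0, 93)]
2. ⊥bis P2·P0 via (15.67,13.24): [(10.6237, 0) (82, 0) (82, 93) (46.07, 93)]  |A|=4989.7448
3. ⊥bis P2·P1 via (49.67,29.63): [(30.5778, 52.3534) (10.6237, 0) (74.5651, 0)]  |A|=1673.7761
4. ⊥bis P2·P3 via (22.395,46.9): [(34.2937, 47.9307) (28.7077, 47.4468) (10.6237, 0) (74.5651, 0)]  |A|=1660.5245
5. ⊥bis P2·P4 via (38.555,40.135): [(42.0952, 38.6454) (27.6669, 44.7162) (10.6237, 0) (74.5651, 0)]  |A|=1609.8445
6. ⊥bis P2·P5 via (50.9,15.535): [(46.6244, 33.2549) (42.0952, 38.6454) (27.6669, 44.7162) (10.6237, 0) (54.6484, 0)]  |A|=1278.681
7. ⊥bis P2·P6 via (45.86,36.82): [(46.6244, 33.2549) (42.0952, 38.6454) (27.6669, 44.7162) (10.6237, 0) (54.6484, 0)]  |A|=1278.681
8. ⊥bis P2·P7 via (24.23,23.465): [(48.4002, 25.8949) (19.3814, 22.9775) (10.6237, 0) (54.6484, 0)]  |A|=890.6258
9. ⊥bis P2·P8 via (42.495,15.765): [(39.0465, 24.9546) (19.3814, 22.9775) (10.6237, 0) (48.411, 0)]  |A|=688.7541
10. ⊥bis P2·P9 via (21.875,7.275): [(39.0465, 24.9546) (19.3814, 22.9775) (16.7761, 16.1421) (26.0584, 0) (48.411, 0)]  |A|=564.1797
11. canonical 5-gon: [(39.0465, 24.9546) (19.3814, 22.9775) (16.7761, 16.1421) (26.0584, 0) (48.411, 0)]
12. shoelace: 564.1797

Area of P2's cell: 564.1797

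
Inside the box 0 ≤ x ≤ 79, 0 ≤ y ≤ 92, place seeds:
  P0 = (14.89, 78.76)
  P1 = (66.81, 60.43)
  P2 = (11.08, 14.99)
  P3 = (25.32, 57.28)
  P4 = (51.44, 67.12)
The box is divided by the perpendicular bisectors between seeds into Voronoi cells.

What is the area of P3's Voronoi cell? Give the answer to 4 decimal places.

Area of P3's cell: 1395.5166

1. box [0,79]×[0,92]: [(0, 0) (79, 0) (79, 92) (0, 92)]
2. ⊥bis P3·P0 via (20.105,68.02): [(0, 58.2577) (0, 0) (79, 0) (79, 92) (69.4905, 92)]  |A|=6095.6144
3. ⊥bis P3·P1 via (46.065,58.855): [(44.4709, 79.8513) (0, 58.2577) (0, 0) (50.5334, 0)]  |A|=3312.9642
4. ⊥bis P3·P2 via (18.2,36.135): [(48.5662, 25.91) (44.4709, 79.8513) (0, 58.2577) (0, 42.2634)]  |A|=1632.0181
5. ⊥bis P3·P4 via (38.38,62.2): [(48.5662, 25.91) (47.6866, 37.4958) (33.7005, 74.6215) (0, 58.2577) (0, 42.2634)]  |A|=1395.5166
6. canonical 5-gon: [(48.5662, 25.91) (47.6866, 37.4958) (33.7005, 74.6215) (0, 58.2577) (0, 42.2634)]
7. shoelace: 1395.5166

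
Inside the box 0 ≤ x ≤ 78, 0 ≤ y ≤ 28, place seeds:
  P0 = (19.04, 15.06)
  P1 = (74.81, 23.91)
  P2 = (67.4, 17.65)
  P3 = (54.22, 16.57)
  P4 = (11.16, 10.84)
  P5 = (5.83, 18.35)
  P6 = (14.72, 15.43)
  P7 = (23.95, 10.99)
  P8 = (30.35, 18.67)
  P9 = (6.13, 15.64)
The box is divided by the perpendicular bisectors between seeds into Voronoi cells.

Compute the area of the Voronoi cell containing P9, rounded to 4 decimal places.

1. box [0,78]×[0,28]: [(0, 0) (78, 0) (78, 28) (0, 28)]
2. ⊥bis P9·P0 via (12.585,15.35): [(0, 0) (11.8954, 0) (13.1533, 28) (0, 28)]  |A|=350.6818
3. ⊥bis P9·P1 via (40.47,19.775): [(0, 0) (11.8954, 0) (13.1533, 28) (0, 28)]  |A|=350.6818
4. ⊥bis P9·P2 via (36.765,16.645): [(0, 0) (11.8954, 0) (13.1533, 28) (0, 28)]  |A|=350.6818
5. ⊥bis P9·P3 via (30.175,16.105): [(0, 0) (11.8954, 0) (13.1533, 28) (0, 28)]  |A|=350.6818
6. ⊥bis P9·P4 via (8.645,13.24): [(0, 4.1808) (12.6802, 17.4685) (13.1533, 28) (0, 28)]  |A|=220.278
7. ⊥bis P9·P5 via (5.98,16.995): [(0, 16.333) (0, 4.1808) (12.6802, 17.4685) (12.6923, 17.7381)]  |A|=78.7483
8. ⊥bis P9·P6 via (10.425,15.535): [(10.4729, 17.4924) (0, 16.333) (0, 4.1808) (10.4142, 15.094)]  |A|=75.803
9. ⊥bis P9·P7 via (15.04,13.315): [(10.4729, 17.4924) (0, 16.333) (0, 4.1808) (10.4142, 15.094)]  |A|=75.803
10. ⊥bis P9·P8 via (18.24,17.155): [(10.4729, 17.4924) (0, 16.333) (0, 4.1808) (10.4142, 15.094)]  |A|=75.803
11. canonical 4-gon: [(10.4729, 17.4924) (0, 16.333) (0, 4.1808) (10.4142, 15.094)]
12. shoelace: 75.803

Area of P9's cell: 75.8030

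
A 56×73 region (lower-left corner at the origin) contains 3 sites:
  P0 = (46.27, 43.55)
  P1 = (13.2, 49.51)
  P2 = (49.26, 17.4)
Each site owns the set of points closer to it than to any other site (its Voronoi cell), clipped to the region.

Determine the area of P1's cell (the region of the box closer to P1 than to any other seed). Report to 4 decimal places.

Area of P1's cell: 1759.6422

1. box [0,56]×[0,73]: [(0, 0) (56, 0) (56, 73) (0, 73)]
2. ⊥bis P1·P0 via (29.735,46.53): [(0, 0) (21.3492, 0) (34.5055, 73) (0, 73)]  |A|=2038.697
3. ⊥bis P1·P2 via (31.23,33.455): [(0, 0) (1.4396, 0) (26.4013, 28.0323) (34.5055, 73) (0, 73)]  |A|=1759.6422
4. canonical 5-gon: [(0, 0) (1.4396, 0) (26.4013, 28.0323) (34.5055, 73) (0, 73)]
5. shoelace: 1759.6422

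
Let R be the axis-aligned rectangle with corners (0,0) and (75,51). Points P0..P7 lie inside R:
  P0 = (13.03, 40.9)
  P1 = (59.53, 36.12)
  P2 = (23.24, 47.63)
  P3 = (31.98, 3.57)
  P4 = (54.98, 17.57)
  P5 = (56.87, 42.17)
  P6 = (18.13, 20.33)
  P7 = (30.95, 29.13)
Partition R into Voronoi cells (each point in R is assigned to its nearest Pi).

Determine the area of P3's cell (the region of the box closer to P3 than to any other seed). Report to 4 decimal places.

Area of P3's cell: 401.1684

1. box [0,75]×[0,51]: [(0, 0) (75, 0) (75, 51) (0, 51)]
2. ⊥bis P3·P0 via (22.505,22.235): [(0, 10.8107) (0, 0) (75, 0) (75, 48.8833)]  |A|=2238.5236
3. ⊥bis P3·P1 via (45.755,19.845): [(35.2733, 28.7166) (0, 10.8107) (0, 0) (69.2016, 0)]  |A|=1184.2827
4. ⊥bis P3·P2 via (27.61,25.6): [(36.8014, 27.4233) (30.1111, 26.0961) (0, 10.8107) (0, 0) (69.2016, 0)]  |A|=1178.9423
5. ⊥bis P3·P4 via (43.48,10.57): [(33.6072, 26.7896) (30.1111, 26.0961) (0, 10.8107) (0, 0) (49.9139, 0)]  |A|=866.5243
6. ⊥bis P3·P5 via (44.425,22.87): [(33.6072, 26.7896) (30.1111, 26.0961) (0, 10.8107) (0, 0) (49.9139, 0)]  |A|=866.5243
7. ⊥bis P3·P6 via (25.055,11.95): [(36.7549, 21.6184) (10.5942, 0) (49.9139, 0)]  |A|=425.0154
8. ⊥bis P3·P7 via (31.465,16.35): [(39.7583, 16.6842) (30.3238, 16.304) (10.5942, 0) (49.9139, 0)]  |A|=401.1684
9. canonical 4-gon: [(39.7583, 16.6842) (30.3238, 16.304) (10.5942, 0) (49.9139, 0)]
10. shoelace: 401.1684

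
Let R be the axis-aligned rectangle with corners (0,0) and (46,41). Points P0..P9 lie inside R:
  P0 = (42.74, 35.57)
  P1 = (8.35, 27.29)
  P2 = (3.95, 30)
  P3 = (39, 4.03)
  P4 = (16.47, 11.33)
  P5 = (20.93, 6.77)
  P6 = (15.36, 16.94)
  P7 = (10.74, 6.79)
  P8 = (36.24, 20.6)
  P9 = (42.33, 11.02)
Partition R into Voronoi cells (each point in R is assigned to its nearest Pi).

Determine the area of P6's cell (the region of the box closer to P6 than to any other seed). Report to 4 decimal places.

Area of P6's cell: 197.8161

1. box [0,46]×[0,41]: [(0, 0) (46, 0) (46, 41) (0, 41)]
2. ⊥bis P6·P0 via (29.05,26.255): [(0, 0) (46, 0) (46, 1.344) (19.0172, 41) (0, 41)]  |A|=1350.9848
3. ⊥bis P6·P1 via (11.855,22.115): [(0, 14.0857) (0, 0) (46, 0) (46, 1.344) (25.5539, 31.3932)]  |A|=915.7549
4. ⊥bis P6·P2 via (9.655,23.47): [(0, 14.0857) (0, 0) (46, 0) (46, 1.344) (25.5539, 31.3932)]  |A|=915.7549
5. ⊥bis P6·P3 via (27.18,10.485): [(0, 14.0857) (0, 0) (21.4541, 0) (32.7902, 20.7581) (25.5539, 31.3932)]  |A|=652.1141
6. ⊥bis P6·P4 via (15.915,14.135): [(0, 14.0857) (0, 10.986) (30.7795, 17.0761) (32.7902, 20.7581) (25.5539, 31.3932)]  |A|=299.8661
7. ⊥bis P6·P5 via (18.145,11.855): [(0, 14.0857) (0, 10.986) (25.9238, 16.1153) (32.103, 19.4996) (32.7902, 20.7581) (25.5539, 31.3932)]  |A|=294.618
8. ⊥bis P6·P7 via (13.05,11.865): [(3.2843, 16.3101) (10.442, 13.0521) (25.9238, 16.1153) (32.103, 19.4996) (32.7902, 20.7581) (25.5539, 31.3932)]  |A|=265.1239
9. ⊥bis P6·P8 via (25.8,18.77): [(23.796, 30.2026) (3.2843, 16.3101) (10.442, 13.0521) (25.9238, 16.1153) (26.2354, 16.286)]  |A|=197.8161
10. ⊥bis P6·P9 via (28.845,13.98): [(23.796, 30.2026) (3.2843, 16.3101) (10.442, 13.0521) (25.9238, 16.1153) (26.2354, 16.286)]  |A|=197.8161
11. canonical 5-gon: [(23.796, 30.2026) (3.2843, 16.3101) (10.442, 13.0521) (25.9238, 16.1153) (26.2354, 16.286)]
12. shoelace: 197.8161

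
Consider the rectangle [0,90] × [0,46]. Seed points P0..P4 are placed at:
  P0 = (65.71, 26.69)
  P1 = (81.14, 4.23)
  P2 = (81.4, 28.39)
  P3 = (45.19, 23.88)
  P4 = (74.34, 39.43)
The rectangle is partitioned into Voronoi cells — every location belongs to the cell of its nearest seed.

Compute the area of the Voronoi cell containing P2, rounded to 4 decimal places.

Area of P2's cell: 324.5360

1. box [0,90]×[0,46]: [(0, 0) (90, 0) (90, 46) (0, 46)]
2. ⊥bis P2·P0 via (73.555,27.54): [(76.5389, 0) (90, 0) (90, 46) (71.5549, 46)]  |A|=733.8423
3. ⊥bis P2·P1 via (81.27,16.31): [(74.7642, 16.38) (90, 16.2161) (90, 46) (71.5549, 46)]  |A|=500.0637
4. ⊥bis P2·P3 via (63.295,26.135): [(74.7642, 16.38) (90, 16.2161) (90, 46) (71.5549, 46)]  |A|=500.0637
5. ⊥bis P2·P4 via (77.87,33.91): [(73.1891, 30.9166) (74.7642, 16.38) (90, 16.2161) (90, 41.667)]  |A|=324.536
6. canonical 4-gon: [(73.1891, 30.9166) (74.7642, 16.38) (90, 16.2161) (90, 41.667)]
7. shoelace: 324.536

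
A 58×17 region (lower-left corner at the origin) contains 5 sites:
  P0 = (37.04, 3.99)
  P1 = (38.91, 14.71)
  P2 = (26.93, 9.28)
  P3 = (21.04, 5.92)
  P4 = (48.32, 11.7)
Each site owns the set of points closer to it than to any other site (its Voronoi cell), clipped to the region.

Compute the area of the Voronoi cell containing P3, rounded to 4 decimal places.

1. box [0,58]×[0,17]: [(0, 0) (58, 0) (58, 17) (0, 17)]
2. ⊥bis P3·P0 via (29.04,4.955): [(0, 0) (28.4423, 0) (30.4929, 17) (0, 17)]  |A|=500.9495
3. ⊥bis P3·P1 via (29.975,10.315): [(0, 0) (28.4423, 0) (29.7434, 10.7859) (26.6867, 17) (0, 17)]  |A|=489.1235
4. ⊥bis P3·P2 via (23.985,7.6): [(0, 0) (28.3205, 0) (18.6227, 17) (0, 17)]  |A|=399.017
5. ⊥bis P3·P4 via (34.68,8.81): [(0, 0) (28.3205, 0) (18.6227, 17) (0, 17)]  |A|=399.017
6. canonical 4-gon: [(0, 0) (28.3205, 0) (18.6227, 17) (0, 17)]
7. shoelace: 399.017

Area of P3's cell: 399.0170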